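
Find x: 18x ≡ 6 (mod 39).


GCD(18, 39) = 3 divides 6
Divide: 6x ≡ 2 (mod 13)
x ≡ 9 (mod 13)


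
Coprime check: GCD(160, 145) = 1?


Euclidean algorithm:
160 = 1 * 145 + 15
145 = 9 * 15 + 10
15 = 1 * 10 + 5
10 = 2 * 5 + 0
GCD(160, 145) = 5

No, not coprime (GCD = 5)


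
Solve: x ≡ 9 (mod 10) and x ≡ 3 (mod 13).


M = 10*13 = 130
M1 = M/10 = 13, M2 = M/13 = 10
M1^(-1) mod 10 = 7, M2^(-1) mod 13 = 4
x = 9*13*7 + 3*10*4 = 939
939 mod 130 = 29
Check: 29 mod 10 = 9 ✓, 29 mod 13 = 3 ✓

x ≡ 29 (mod 130)


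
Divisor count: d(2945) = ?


2945 = 5^1 × 19^1 × 31^1
d(2945) = (1+1) × (1+1) × (1+1) = 8

8 divisors


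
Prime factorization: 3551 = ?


3551 / 53 = 67
67 / 67 = 1
3551 = 53 × 67


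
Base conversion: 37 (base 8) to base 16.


37 (base 8) = 31 (decimal)
31 (decimal) = 1F (base 16)


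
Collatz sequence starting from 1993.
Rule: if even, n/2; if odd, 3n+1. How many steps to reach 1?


1993 → 5980 → 2990 → 1495 → 4486 → 2243 → 6730 → 3365 → 10096 → 5048 → 2524 → 1262 → 631 → 1894 → 947 → 2842 → 1421 → 4264 → 2132 → 1066 → 533 → 1600 → 800 → 400 → 200 → 100 → 50 → 25 → 76 → 38 → 19 → 58 → 29 → 88 → 44 → 22 → 11 → 34 → 17 → 52 → 26 → 13 → 40 → 20 → 10 → 5 → 16 → 8 → 4 → 2 → 1
Total steps = 50

50 steps


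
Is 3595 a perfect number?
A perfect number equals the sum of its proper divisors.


Proper divisors of 3595: 1, 5, 719
Sum = 1 + 5 + 719 = 725

No, 3595 is not perfect (725 ≠ 3595)


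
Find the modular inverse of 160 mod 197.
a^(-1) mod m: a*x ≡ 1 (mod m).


Use the extended Euclidean algorithm on (197, 160); each row r = 197*s + 160*t:
r=197, s=1, t=0
r=160, s=0, t=1
q=1: r=37, s=1, t=-1   [197*(1) + 160*(-1) = 37]
q=4: r=12, s=-4, t=5   [197*(-4) + 160*(5) = 12]
q=3: r=1, s=13, t=-16   [197*(13) + 160*(-16) = 1]
q=12: r=0, s=-160, t=197   [197*(-160) + 160*(197) = 0]
GCD = 1 with t = -16, so 160*(-16) ≡ 1 (mod 197)
Inverse = -16 mod 197 = 181
Check: 160 * 181 = 28960 ≡ 1 (mod 197)

160^(-1) ≡ 181 (mod 197)


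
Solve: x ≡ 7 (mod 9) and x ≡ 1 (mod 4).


M = 9*4 = 36
M1 = M/9 = 4, M2 = M/4 = 9
M1^(-1) mod 9 = 7, M2^(-1) mod 4 = 1
x = 7*4*7 + 1*9*1 = 205
205 mod 36 = 25
Check: 25 mod 9 = 7 ✓, 25 mod 4 = 1 ✓

x ≡ 25 (mod 36)


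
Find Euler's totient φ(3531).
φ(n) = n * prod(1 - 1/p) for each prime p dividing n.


3531 = 3 × 11 × 107
Prime factors: 3, 11, 107
φ(3531) = 3531 × (1-1/3) × (1-1/11) × (1-1/107)
= 3531 × 2/3 × 10/11 × 106/107 = 2120

φ(3531) = 2120


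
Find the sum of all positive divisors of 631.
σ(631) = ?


Divisors of 631: 1, 631
Sum = 1 + 631 = 632

σ(631) = 632


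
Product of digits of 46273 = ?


4 × 6 × 2 × 7 × 3 = 1008


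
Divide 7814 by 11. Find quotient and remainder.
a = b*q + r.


7814 = 11 * 710 + 4
Check: 7810 + 4 = 7814

q = 710, r = 4


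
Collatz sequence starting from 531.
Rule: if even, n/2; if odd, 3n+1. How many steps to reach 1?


531 → 1594 → 797 → 2392 → 1196 → 598 → 299 → 898 → 449 → 1348 → 674 → 337 → 1012 → 506 → 253 → 760 → 380 → 190 → 95 → 286 → 143 → 430 → 215 → 646 → 323 → 970 → 485 → 1456 → 728 → 364 → 182 → 91 → 274 → 137 → 412 → 206 → 103 → 310 → 155 → 466 → 233 → 700 → 350 → 175 → 526 → 263 → 790 → 395 → 1186 → 593 → 1780 → 890 → 445 → 1336 → 668 → 334 → 167 → 502 → 251 → 754 → 377 → 1132 → 566 → 283 → 850 → 425 → 1276 → 638 → 319 → 958 → 479 → 1438 → 719 → 2158 → 1079 → 3238 → 1619 → 4858 → 2429 → 7288 → 3644 → 1822 → 911 → 2734 → 1367 → 4102 → 2051 → 6154 → 3077 → 9232 → 4616 → 2308 → 1154 → 577 → 1732 → 866 → 433 → 1300 → 650 → 325 → 976 → 488 → 244 → 122 → 61 → 184 → 92 → 46 → 23 → 70 → 35 → 106 → 53 → 160 → 80 → 40 → 20 → 10 → 5 → 16 → 8 → 4 → 2 → 1
Total steps = 123

123 steps


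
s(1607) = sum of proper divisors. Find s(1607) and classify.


Proper divisors: 1
Sum = 1 = 1
1 < 1607 → deficient

s(1607) = 1 (deficient)


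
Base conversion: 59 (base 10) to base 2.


59 (base 10) = 59 (decimal)
59 (decimal) = 111011 (base 2)


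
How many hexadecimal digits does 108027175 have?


108027175 in base 16 = 6705D27
Number of digits = 7

7 digits (base 16)


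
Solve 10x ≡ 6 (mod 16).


GCD(10, 16) = 2 divides 6
Divide: 5x ≡ 3 (mod 8)
x ≡ 7 (mod 8)


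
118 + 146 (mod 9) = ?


118 + 146 = 264
264 mod 9 = 3


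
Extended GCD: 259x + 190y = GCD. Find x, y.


Tabular extended Euclidean (each row: r = 259*s + 190*t):
r=259, s=1, t=0
r=190, s=0, t=1
q=1: r=69, s=1, t=-1   [259*(1) + 190*(-1) = 69]
q=2: r=52, s=-2, t=3   [259*(-2) + 190*(3) = 52]
q=1: r=17, s=3, t=-4   [259*(3) + 190*(-4) = 17]
q=3: r=1, s=-11, t=15   [259*(-11) + 190*(15) = 1]
q=17: r=0, s=190, t=-259   [259*(190) + 190*(-259) = 0]
GCD = 1; from the row with r=1: x=-11, y=15
Check: 259*(-11) + 190*(15) = -2849 + 2850 = 1

GCD = 1, x = -11, y = 15


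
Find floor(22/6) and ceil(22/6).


22/6 = 3.6667
floor = 3
ceil = 4

floor = 3, ceil = 4


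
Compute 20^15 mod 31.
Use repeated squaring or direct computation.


20^1 mod 31 = 20
20^2 mod 31 = 28
20^3 mod 31 = 2
20^4 mod 31 = 9
20^5 mod 31 = 25
20^6 mod 31 = 4
20^7 mod 31 = 18
20^8 mod 31 = 19
20^9 mod 31 = 8
20^10 mod 31 = 5
20^11 mod 31 = 7
20^12 mod 31 = 16
20^13 mod 31 = 10
20^14 mod 31 = 14
20^15 mod 31 = 1


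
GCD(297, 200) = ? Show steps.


297 = 1 * 200 + 97
200 = 2 * 97 + 6
97 = 16 * 6 + 1
6 = 6 * 1 + 0
GCD = 1


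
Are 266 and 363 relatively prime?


Euclidean algorithm:
363 = 1 * 266 + 97
266 = 2 * 97 + 72
97 = 1 * 72 + 25
72 = 2 * 25 + 22
25 = 1 * 22 + 3
22 = 7 * 3 + 1
3 = 3 * 1 + 0
GCD(266, 363) = 1

Yes, coprime (GCD = 1)


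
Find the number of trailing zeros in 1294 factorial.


floor(1294/5) = 258
floor(1294/25) = 51
floor(1294/125) = 10
floor(1294/625) = 2
Total = 321

321 trailing zeros


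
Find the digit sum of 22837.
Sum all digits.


2 + 2 + 8 + 3 + 7 = 22


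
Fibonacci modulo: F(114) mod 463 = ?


F(k) mod 463 for k=1..114:
1, 1, 2, 3, 5, 8, 13, 21, 34, 55, 89, 144, 233, 377, 147, 61, 208, 269, 14, 283, 297, 117, 414, 68, 19, 87, 106, 193, 299, 29, 328, 357, 222, 116, 338, 454, 329, 320, 186, 43, 229, 272, 38, 310, 348, 195, 80, 275, 355, 167, 59, 226, 285, 48, 333, 381, 251, 169, 420, 126, 83, 209, 292, 38, 330, 368, 235, 140, 375, 52, 427, 16, 443, 459, 439, 435, 411, 383, 331, 251, 119, 370, 26, 396, 422, 355, 314, 206, 57, 263, 320, 120, 440, 97, 74, 171, 245, 416, 198, 151, 349, 37, 386, 423, 346, 306, 189, 32, 221, 253, 11, 264, 275, 76
F(114) mod 463 = 76


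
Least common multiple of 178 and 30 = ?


GCD(178, 30) = 2
LCM = 178*30/2 = 5340/2 = 2670

LCM = 2670


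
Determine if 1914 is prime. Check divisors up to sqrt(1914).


1914 / 2 = 957 (exact division)
1914 is NOT prime.

No, 1914 is not prime


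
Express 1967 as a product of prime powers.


1967 / 7 = 281
281 / 281 = 1
1967 = 7 × 281


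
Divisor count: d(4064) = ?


4064 = 2^5 × 127^1
d(4064) = (5+1) × (1+1) = 12

12 divisors


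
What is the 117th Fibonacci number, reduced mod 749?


F(k) mod 749 for k=1..117:
1, 1, 2, 3, 5, 8, 13, 21, 34, 55, 89, 144, 233, 377, 610, 238, 99, 337, 436, 24, 460, 484, 195, 679, 125, 55, 180, 235, 415, 650, 316, 217, 533, 1, 534, 535, 320, 106, 426, 532, 209, 741, 201, 193, 394, 587, 232, 70, 302, 372, 674, 297, 222, 519, 741, 511, 503, 265, 19, 284, 303, 587, 141, 728, 120, 99, 219, 318, 537, 106, 643, 0, 643, 643, 537, 431, 219, 650, 120, 21, 141, 162, 303, 465, 19, 484, 503, 238, 741, 230, 222, 452, 674, 377, 302, 679, 232, 162, 394, 556, 201, 8, 209, 217, 426, 643, 320, 214, 534, 748, 533, 532, 316, 99, 415, 514, 180
F(117) mod 749 = 180


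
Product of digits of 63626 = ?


6 × 3 × 6 × 2 × 6 = 1296


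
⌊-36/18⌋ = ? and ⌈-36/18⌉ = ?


-36/18 = -2.0000
floor = -2
ceil = -2

floor = -2, ceil = -2


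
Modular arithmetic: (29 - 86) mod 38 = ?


29 - 86 = -57
-57 mod 38 = 19


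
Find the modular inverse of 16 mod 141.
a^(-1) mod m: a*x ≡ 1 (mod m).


Use the extended Euclidean algorithm on (141, 16); each row r = 141*s + 16*t:
r=141, s=1, t=0
r=16, s=0, t=1
q=8: r=13, s=1, t=-8   [141*(1) + 16*(-8) = 13]
q=1: r=3, s=-1, t=9   [141*(-1) + 16*(9) = 3]
q=4: r=1, s=5, t=-44   [141*(5) + 16*(-44) = 1]
q=3: r=0, s=-16, t=141   [141*(-16) + 16*(141) = 0]
GCD = 1 with t = -44, so 16*(-44) ≡ 1 (mod 141)
Inverse = -44 mod 141 = 97
Check: 16 * 97 = 1552 ≡ 1 (mod 141)

16^(-1) ≡ 97 (mod 141)


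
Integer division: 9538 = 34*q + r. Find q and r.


9538 = 34 * 280 + 18
Check: 9520 + 18 = 9538

q = 280, r = 18


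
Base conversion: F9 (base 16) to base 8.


F9 (base 16) = 249 (decimal)
249 (decimal) = 371 (base 8)


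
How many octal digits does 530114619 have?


530114619 in base 8 = 3746164073
Number of digits = 10

10 digits (base 8)


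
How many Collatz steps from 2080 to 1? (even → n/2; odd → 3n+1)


2080 → 1040 → 520 → 260 → 130 → 65 → 196 → 98 → 49 → 148 → 74 → 37 → 112 → 56 → 28 → 14 → 7 → 22 → 11 → 34 → 17 → 52 → 26 → 13 → 40 → 20 → 10 → 5 → 16 → 8 → 4 → 2 → 1
Total steps = 32

32 steps


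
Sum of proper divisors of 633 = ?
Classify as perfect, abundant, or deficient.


Proper divisors: 1, 3, 211
Sum = 1 + 3 + 211 = 215
215 < 633 → deficient

s(633) = 215 (deficient)


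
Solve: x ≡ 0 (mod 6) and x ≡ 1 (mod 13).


M = 6*13 = 78
M1 = M/6 = 13, M2 = M/13 = 6
M1^(-1) mod 6 = 1, M2^(-1) mod 13 = 11
x = 0*13*1 + 1*6*11 = 66
66 mod 78 = 66
Check: 66 mod 6 = 0 ✓, 66 mod 13 = 1 ✓

x ≡ 66 (mod 78)


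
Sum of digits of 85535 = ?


8 + 5 + 5 + 3 + 5 = 26


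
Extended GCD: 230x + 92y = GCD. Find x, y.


Tabular extended Euclidean (each row: r = 230*s + 92*t):
r=230, s=1, t=0
r=92, s=0, t=1
q=2: r=46, s=1, t=-2   [230*(1) + 92*(-2) = 46]
q=2: r=0, s=-2, t=5   [230*(-2) + 92*(5) = 0]
GCD = 46; from the row with r=46: x=1, y=-2
Check: 230*(1) + 92*(-2) = 230 - 184 = 46

GCD = 46, x = 1, y = -2


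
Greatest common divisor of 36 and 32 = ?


36 = 1 * 32 + 4
32 = 8 * 4 + 0
GCD = 4


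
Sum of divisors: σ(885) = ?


Divisors of 885: 1, 3, 5, 15, 59, 177, 295, 885
Sum = 1 + 3 + 5 + 15 + 59 + 177 + 295 + 885 = 1440

σ(885) = 1440


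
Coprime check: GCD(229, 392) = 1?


Euclidean algorithm:
392 = 1 * 229 + 163
229 = 1 * 163 + 66
163 = 2 * 66 + 31
66 = 2 * 31 + 4
31 = 7 * 4 + 3
4 = 1 * 3 + 1
3 = 3 * 1 + 0
GCD(229, 392) = 1

Yes, coprime (GCD = 1)


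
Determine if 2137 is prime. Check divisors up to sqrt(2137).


Check divisors up to sqrt(2137) = 46.2277
No divisors found.
2137 is prime.

Yes, 2137 is prime


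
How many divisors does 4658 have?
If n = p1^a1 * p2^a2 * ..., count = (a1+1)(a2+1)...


4658 = 2^1 × 17^1 × 137^1
d(4658) = (1+1) × (1+1) × (1+1) = 8

8 divisors


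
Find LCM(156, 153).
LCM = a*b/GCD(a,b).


GCD(156, 153) = 3
LCM = 156*153/3 = 23868/3 = 7956

LCM = 7956


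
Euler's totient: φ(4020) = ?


4020 = 2^2 × 3 × 5 × 67
Prime factors: 2, 3, 5, 67
φ(4020) = 4020 × (1-1/2) × (1-1/3) × (1-1/5) × (1-1/67)
= 4020 × 1/2 × 2/3 × 4/5 × 66/67 = 1056

φ(4020) = 1056


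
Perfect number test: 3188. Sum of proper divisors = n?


Proper divisors of 3188: 1, 2, 4, 797, 1594
Sum = 1 + 2 + 4 + 797 + 1594 = 2398

No, 3188 is not perfect (2398 ≠ 3188)


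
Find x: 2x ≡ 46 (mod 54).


GCD(2, 54) = 2 divides 46
Divide: 1x ≡ 23 (mod 27)
x ≡ 23 (mod 27)


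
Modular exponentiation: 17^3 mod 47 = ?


17^1 mod 47 = 17
17^2 mod 47 = 7
17^3 mod 47 = 25


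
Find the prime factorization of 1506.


1506 / 2 = 753
753 / 3 = 251
251 / 251 = 1
1506 = 2 × 3 × 251


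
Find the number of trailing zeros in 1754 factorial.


floor(1754/5) = 350
floor(1754/25) = 70
floor(1754/125) = 14
floor(1754/625) = 2
Total = 436

436 trailing zeros


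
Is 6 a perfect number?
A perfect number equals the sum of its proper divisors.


Proper divisors of 6: 1, 2, 3
Sum = 1 + 2 + 3 = 6

Yes, 6 is perfect (6 = 6)


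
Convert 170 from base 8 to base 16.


170 (base 8) = 120 (decimal)
120 (decimal) = 78 (base 16)


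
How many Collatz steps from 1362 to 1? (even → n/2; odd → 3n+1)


1362 → 681 → 2044 → 1022 → 511 → 1534 → 767 → 2302 → 1151 → 3454 → 1727 → 5182 → 2591 → 7774 → 3887 → 11662 → 5831 → 17494 → 8747 → 26242 → 13121 → 39364 → 19682 → 9841 → 29524 → 14762 → 7381 → 22144 → 11072 → 5536 → 2768 → 1384 → 692 → 346 → 173 → 520 → 260 → 130 → 65 → 196 → 98 → 49 → 148 → 74 → 37 → 112 → 56 → 28 → 14 → 7 → 22 → 11 → 34 → 17 → 52 → 26 → 13 → 40 → 20 → 10 → 5 → 16 → 8 → 4 → 2 → 1
Total steps = 65

65 steps


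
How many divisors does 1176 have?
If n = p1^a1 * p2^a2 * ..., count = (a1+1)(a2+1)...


1176 = 2^3 × 3^1 × 7^2
d(1176) = (3+1) × (1+1) × (2+1) = 24

24 divisors


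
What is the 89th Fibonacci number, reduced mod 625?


F(k) mod 625 for k=1..89:
1, 1, 2, 3, 5, 8, 13, 21, 34, 55, 89, 144, 233, 377, 610, 362, 347, 84, 431, 515, 321, 211, 532, 118, 25, 143, 168, 311, 479, 165, 19, 184, 203, 387, 590, 352, 317, 44, 361, 405, 141, 546, 62, 608, 45, 28, 73, 101, 174, 275, 449, 99, 548, 22, 570, 592, 537, 504, 416, 295, 86, 381, 467, 223, 65, 288, 353, 16, 369, 385, 129, 514, 18, 532, 550, 457, 382, 214, 596, 185, 156, 341, 497, 213, 85, 298, 383, 56, 439
F(89) mod 625 = 439


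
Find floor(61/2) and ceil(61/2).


61/2 = 30.5000
floor = 30
ceil = 31

floor = 30, ceil = 31


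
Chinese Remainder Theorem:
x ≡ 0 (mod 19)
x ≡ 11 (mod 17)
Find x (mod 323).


M = 19*17 = 323
M1 = M/19 = 17, M2 = M/17 = 19
M1^(-1) mod 19 = 9, M2^(-1) mod 17 = 9
x = 0*17*9 + 11*19*9 = 1881
1881 mod 323 = 266
Check: 266 mod 19 = 0 ✓, 266 mod 17 = 11 ✓

x ≡ 266 (mod 323)


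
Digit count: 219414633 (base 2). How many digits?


219414633 in base 2 = 1101000101000000000001101001
Number of digits = 28

28 digits (base 2)


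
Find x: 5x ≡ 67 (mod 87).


GCD(5, 87) = 1, unique solution
a^(-1) mod 87 = 35
x = 35 * 67 mod 87 = 83

x ≡ 83 (mod 87)


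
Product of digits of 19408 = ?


1 × 9 × 4 × 0 × 8 = 0


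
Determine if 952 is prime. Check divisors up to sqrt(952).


952 / 2 = 476 (exact division)
952 is NOT prime.

No, 952 is not prime


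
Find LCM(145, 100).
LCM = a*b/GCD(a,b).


GCD(145, 100) = 5
LCM = 145*100/5 = 14500/5 = 2900

LCM = 2900


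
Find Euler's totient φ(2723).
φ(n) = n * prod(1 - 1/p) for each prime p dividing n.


2723 = 7 × 389
Prime factors: 7, 389
φ(2723) = 2723 × (1-1/7) × (1-1/389)
= 2723 × 6/7 × 388/389 = 2328

φ(2723) = 2328


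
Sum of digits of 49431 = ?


4 + 9 + 4 + 3 + 1 = 21


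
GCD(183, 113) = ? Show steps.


183 = 1 * 113 + 70
113 = 1 * 70 + 43
70 = 1 * 43 + 27
43 = 1 * 27 + 16
27 = 1 * 16 + 11
16 = 1 * 11 + 5
11 = 2 * 5 + 1
5 = 5 * 1 + 0
GCD = 1


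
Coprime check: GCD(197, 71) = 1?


Euclidean algorithm:
197 = 2 * 71 + 55
71 = 1 * 55 + 16
55 = 3 * 16 + 7
16 = 2 * 7 + 2
7 = 3 * 2 + 1
2 = 2 * 1 + 0
GCD(197, 71) = 1

Yes, coprime (GCD = 1)


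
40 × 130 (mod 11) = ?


40 × 130 = 5200
5200 mod 11 = 8


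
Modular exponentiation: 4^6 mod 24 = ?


4^1 mod 24 = 4
4^2 mod 24 = 16
4^3 mod 24 = 16
4^4 mod 24 = 16
4^5 mod 24 = 16
4^6 mod 24 = 16


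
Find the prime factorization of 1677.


1677 / 3 = 559
559 / 13 = 43
43 / 43 = 1
1677 = 3 × 13 × 43


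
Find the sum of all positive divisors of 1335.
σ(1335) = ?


Divisors of 1335: 1, 3, 5, 15, 89, 267, 445, 1335
Sum = 1 + 3 + 5 + 15 + 89 + 267 + 445 + 1335 = 2160

σ(1335) = 2160


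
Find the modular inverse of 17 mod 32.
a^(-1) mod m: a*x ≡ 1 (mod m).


Use the extended Euclidean algorithm on (32, 17); each row r = 32*s + 17*t:
r=32, s=1, t=0
r=17, s=0, t=1
q=1: r=15, s=1, t=-1   [32*(1) + 17*(-1) = 15]
q=1: r=2, s=-1, t=2   [32*(-1) + 17*(2) = 2]
q=7: r=1, s=8, t=-15   [32*(8) + 17*(-15) = 1]
q=2: r=0, s=-17, t=32   [32*(-17) + 17*(32) = 0]
GCD = 1 with t = -15, so 17*(-15) ≡ 1 (mod 32)
Inverse = -15 mod 32 = 17
Check: 17 * 17 = 289 ≡ 1 (mod 32)

17^(-1) ≡ 17 (mod 32)


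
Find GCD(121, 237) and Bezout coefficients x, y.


Tabular extended Euclidean (each row: r = 121*s + 237*t):
r=121, s=1, t=0
r=237, s=0, t=1
q=0: r=121, s=1, t=0   [121*(1) + 237*(0) = 121]
q=1: r=116, s=-1, t=1   [121*(-1) + 237*(1) = 116]
q=1: r=5, s=2, t=-1   [121*(2) + 237*(-1) = 5]
q=23: r=1, s=-47, t=24   [121*(-47) + 237*(24) = 1]
q=5: r=0, s=237, t=-121   [121*(237) + 237*(-121) = 0]
GCD = 1; from the row with r=1: x=-47, y=24
Check: 121*(-47) + 237*(24) = -5687 + 5688 = 1

GCD = 1, x = -47, y = 24


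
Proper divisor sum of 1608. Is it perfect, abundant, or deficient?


Proper divisors: 1, 2, 3, 4, 6, 8, 12, 24, 67, 134, 201, 268, 402, 536, 804
Sum = 1 + 2 + 3 + 4 + 6 + 8 + 12 + 24 + 67 + 134 + 201 + 268 + 402 + 536 + 804 = 2472
2472 > 1608 → abundant

s(1608) = 2472 (abundant)


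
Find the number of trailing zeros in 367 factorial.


floor(367/5) = 73
floor(367/25) = 14
floor(367/125) = 2
Total = 89

89 trailing zeros


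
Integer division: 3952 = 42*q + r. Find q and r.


3952 = 42 * 94 + 4
Check: 3948 + 4 = 3952

q = 94, r = 4


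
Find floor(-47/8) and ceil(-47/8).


-47/8 = -5.8750
floor = -6
ceil = -5

floor = -6, ceil = -5


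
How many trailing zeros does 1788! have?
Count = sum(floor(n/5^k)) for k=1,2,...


floor(1788/5) = 357
floor(1788/25) = 71
floor(1788/125) = 14
floor(1788/625) = 2
Total = 444

444 trailing zeros


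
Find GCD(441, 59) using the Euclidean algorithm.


441 = 7 * 59 + 28
59 = 2 * 28 + 3
28 = 9 * 3 + 1
3 = 3 * 1 + 0
GCD = 1


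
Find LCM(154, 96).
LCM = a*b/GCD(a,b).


GCD(154, 96) = 2
LCM = 154*96/2 = 14784/2 = 7392

LCM = 7392


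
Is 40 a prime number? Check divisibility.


40 / 2 = 20 (exact division)
40 is NOT prime.

No, 40 is not prime


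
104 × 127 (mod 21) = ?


104 × 127 = 13208
13208 mod 21 = 20


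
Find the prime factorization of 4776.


4776 / 2 = 2388
2388 / 2 = 1194
1194 / 2 = 597
597 / 3 = 199
199 / 199 = 1
4776 = 2^3 × 3 × 199


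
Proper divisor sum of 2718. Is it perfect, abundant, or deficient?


Proper divisors: 1, 2, 3, 6, 9, 18, 151, 302, 453, 906, 1359
Sum = 1 + 2 + 3 + 6 + 9 + 18 + 151 + 302 + 453 + 906 + 1359 = 3210
3210 > 2718 → abundant

s(2718) = 3210 (abundant)


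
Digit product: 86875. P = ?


8 × 6 × 8 × 7 × 5 = 13440


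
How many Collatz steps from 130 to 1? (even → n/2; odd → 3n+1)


130 → 65 → 196 → 98 → 49 → 148 → 74 → 37 → 112 → 56 → 28 → 14 → 7 → 22 → 11 → 34 → 17 → 52 → 26 → 13 → 40 → 20 → 10 → 5 → 16 → 8 → 4 → 2 → 1
Total steps = 28

28 steps


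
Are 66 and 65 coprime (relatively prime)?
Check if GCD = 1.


Euclidean algorithm:
66 = 1 * 65 + 1
65 = 65 * 1 + 0
GCD(66, 65) = 1

Yes, coprime (GCD = 1)


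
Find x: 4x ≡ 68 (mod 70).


GCD(4, 70) = 2 divides 68
Divide: 2x ≡ 34 (mod 35)
x ≡ 17 (mod 35)


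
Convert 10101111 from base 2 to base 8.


10101111 (base 2) = 175 (decimal)
175 (decimal) = 257 (base 8)


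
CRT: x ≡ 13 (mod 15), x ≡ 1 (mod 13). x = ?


M = 15*13 = 195
M1 = M/15 = 13, M2 = M/13 = 15
M1^(-1) mod 15 = 7, M2^(-1) mod 13 = 7
x = 13*13*7 + 1*15*7 = 1288
1288 mod 195 = 118
Check: 118 mod 15 = 13 ✓, 118 mod 13 = 1 ✓

x ≡ 118 (mod 195)


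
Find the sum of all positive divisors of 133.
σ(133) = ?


Divisors of 133: 1, 7, 19, 133
Sum = 1 + 7 + 19 + 133 = 160

σ(133) = 160


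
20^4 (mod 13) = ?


20^1 mod 13 = 7
20^2 mod 13 = 10
20^3 mod 13 = 5
20^4 mod 13 = 9


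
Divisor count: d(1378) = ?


1378 = 2^1 × 13^1 × 53^1
d(1378) = (1+1) × (1+1) × (1+1) = 8

8 divisors


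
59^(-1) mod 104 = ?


Use the extended Euclidean algorithm on (104, 59); each row r = 104*s + 59*t:
r=104, s=1, t=0
r=59, s=0, t=1
q=1: r=45, s=1, t=-1   [104*(1) + 59*(-1) = 45]
q=1: r=14, s=-1, t=2   [104*(-1) + 59*(2) = 14]
q=3: r=3, s=4, t=-7   [104*(4) + 59*(-7) = 3]
q=4: r=2, s=-17, t=30   [104*(-17) + 59*(30) = 2]
q=1: r=1, s=21, t=-37   [104*(21) + 59*(-37) = 1]
q=2: r=0, s=-59, t=104   [104*(-59) + 59*(104) = 0]
GCD = 1 with t = -37, so 59*(-37) ≡ 1 (mod 104)
Inverse = -37 mod 104 = 67
Check: 59 * 67 = 3953 ≡ 1 (mod 104)

59^(-1) ≡ 67 (mod 104)


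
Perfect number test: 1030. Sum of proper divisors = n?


Proper divisors of 1030: 1, 2, 5, 10, 103, 206, 515
Sum = 1 + 2 + 5 + 10 + 103 + 206 + 515 = 842

No, 1030 is not perfect (842 ≠ 1030)


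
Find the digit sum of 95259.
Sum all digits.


9 + 5 + 2 + 5 + 9 = 30


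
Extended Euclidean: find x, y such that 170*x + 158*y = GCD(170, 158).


Tabular extended Euclidean (each row: r = 170*s + 158*t):
r=170, s=1, t=0
r=158, s=0, t=1
q=1: r=12, s=1, t=-1   [170*(1) + 158*(-1) = 12]
q=13: r=2, s=-13, t=14   [170*(-13) + 158*(14) = 2]
q=6: r=0, s=79, t=-85   [170*(79) + 158*(-85) = 0]
GCD = 2; from the row with r=2: x=-13, y=14
Check: 170*(-13) + 158*(14) = -2210 + 2212 = 2

GCD = 2, x = -13, y = 14


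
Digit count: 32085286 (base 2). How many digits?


32085286 in base 2 = 1111010011001010100100110
Number of digits = 25

25 digits (base 2)


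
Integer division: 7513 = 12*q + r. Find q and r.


7513 = 12 * 626 + 1
Check: 7512 + 1 = 7513

q = 626, r = 1


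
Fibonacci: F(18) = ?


Sequence: 1, 1, 2, 3, 5, 8, 13, 21, 34, 55, 89, 144, 233, 377, 610, 987, 1597, 2584
F(18) = 2584


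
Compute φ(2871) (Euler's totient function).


2871 = 3^2 × 11 × 29
Prime factors: 3, 11, 29
φ(2871) = 2871 × (1-1/3) × (1-1/11) × (1-1/29)
= 2871 × 2/3 × 10/11 × 28/29 = 1680

φ(2871) = 1680


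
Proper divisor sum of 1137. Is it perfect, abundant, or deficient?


Proper divisors: 1, 3, 379
Sum = 1 + 3 + 379 = 383
383 < 1137 → deficient

s(1137) = 383 (deficient)


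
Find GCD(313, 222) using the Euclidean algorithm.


313 = 1 * 222 + 91
222 = 2 * 91 + 40
91 = 2 * 40 + 11
40 = 3 * 11 + 7
11 = 1 * 7 + 4
7 = 1 * 4 + 3
4 = 1 * 3 + 1
3 = 3 * 1 + 0
GCD = 1


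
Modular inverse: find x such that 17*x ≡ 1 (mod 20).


Use the extended Euclidean algorithm on (20, 17); each row r = 20*s + 17*t:
r=20, s=1, t=0
r=17, s=0, t=1
q=1: r=3, s=1, t=-1   [20*(1) + 17*(-1) = 3]
q=5: r=2, s=-5, t=6   [20*(-5) + 17*(6) = 2]
q=1: r=1, s=6, t=-7   [20*(6) + 17*(-7) = 1]
q=2: r=0, s=-17, t=20   [20*(-17) + 17*(20) = 0]
GCD = 1 with t = -7, so 17*(-7) ≡ 1 (mod 20)
Inverse = -7 mod 20 = 13
Check: 17 * 13 = 221 ≡ 1 (mod 20)

17^(-1) ≡ 13 (mod 20)


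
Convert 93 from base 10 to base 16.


93 (base 10) = 93 (decimal)
93 (decimal) = 5D (base 16)


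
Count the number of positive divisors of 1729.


1729 = 7^1 × 13^1 × 19^1
d(1729) = (1+1) × (1+1) × (1+1) = 8

8 divisors


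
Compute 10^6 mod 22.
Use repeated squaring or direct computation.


10^1 mod 22 = 10
10^2 mod 22 = 12
10^3 mod 22 = 10
10^4 mod 22 = 12
10^5 mod 22 = 10
10^6 mod 22 = 12


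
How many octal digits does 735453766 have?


735453766 in base 8 = 5365421106
Number of digits = 10

10 digits (base 8)


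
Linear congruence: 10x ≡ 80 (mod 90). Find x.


GCD(10, 90) = 10 divides 80
Divide: 1x ≡ 8 (mod 9)
x ≡ 8 (mod 9)


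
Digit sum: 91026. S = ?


9 + 1 + 0 + 2 + 6 = 18


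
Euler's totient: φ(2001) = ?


2001 = 3 × 23 × 29
Prime factors: 3, 23, 29
φ(2001) = 2001 × (1-1/3) × (1-1/23) × (1-1/29)
= 2001 × 2/3 × 22/23 × 28/29 = 1232

φ(2001) = 1232


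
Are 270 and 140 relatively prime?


Euclidean algorithm:
270 = 1 * 140 + 130
140 = 1 * 130 + 10
130 = 13 * 10 + 0
GCD(270, 140) = 10

No, not coprime (GCD = 10)


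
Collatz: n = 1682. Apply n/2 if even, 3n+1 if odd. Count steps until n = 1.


1682 → 841 → 2524 → 1262 → 631 → 1894 → 947 → 2842 → 1421 → 4264 → 2132 → 1066 → 533 → 1600 → 800 → 400 → 200 → 100 → 50 → 25 → 76 → 38 → 19 → 58 → 29 → 88 → 44 → 22 → 11 → 34 → 17 → 52 → 26 → 13 → 40 → 20 → 10 → 5 → 16 → 8 → 4 → 2 → 1
Total steps = 42

42 steps


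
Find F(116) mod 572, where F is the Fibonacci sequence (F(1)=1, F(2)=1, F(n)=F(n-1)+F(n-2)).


F(k) mod 572 for k=1..116:
1, 1, 2, 3, 5, 8, 13, 21, 34, 55, 89, 144, 233, 377, 38, 415, 453, 296, 177, 473, 78, 551, 57, 36, 93, 129, 222, 351, 1, 352, 353, 133, 486, 47, 533, 8, 541, 549, 518, 495, 441, 364, 233, 25, 258, 283, 541, 252, 221, 473, 122, 23, 145, 168, 313, 481, 222, 131, 353, 484, 265, 177, 442, 47, 489, 536, 453, 417, 298, 143, 441, 12, 453, 465, 346, 239, 13, 252, 265, 517, 210, 155, 365, 520, 313, 261, 2, 263, 265, 528, 221, 177, 398, 3, 401, 404, 233, 65, 298, 363, 89, 452, 541, 421, 390, 239, 57, 296, 353, 77, 430, 507, 365, 300, 93, 393
F(116) mod 572 = 393


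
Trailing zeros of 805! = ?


floor(805/5) = 161
floor(805/25) = 32
floor(805/125) = 6
floor(805/625) = 1
Total = 200

200 trailing zeros


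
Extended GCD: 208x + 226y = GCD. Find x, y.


Tabular extended Euclidean (each row: r = 208*s + 226*t):
r=208, s=1, t=0
r=226, s=0, t=1
q=0: r=208, s=1, t=0   [208*(1) + 226*(0) = 208]
q=1: r=18, s=-1, t=1   [208*(-1) + 226*(1) = 18]
q=11: r=10, s=12, t=-11   [208*(12) + 226*(-11) = 10]
q=1: r=8, s=-13, t=12   [208*(-13) + 226*(12) = 8]
q=1: r=2, s=25, t=-23   [208*(25) + 226*(-23) = 2]
q=4: r=0, s=-113, t=104   [208*(-113) + 226*(104) = 0]
GCD = 2; from the row with r=2: x=25, y=-23
Check: 208*(25) + 226*(-23) = 5200 - 5198 = 2

GCD = 2, x = 25, y = -23


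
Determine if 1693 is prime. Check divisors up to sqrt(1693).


Check divisors up to sqrt(1693) = 41.1461
No divisors found.
1693 is prime.

Yes, 1693 is prime


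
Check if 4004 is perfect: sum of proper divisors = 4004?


Proper divisors of 4004: 1, 2, 4, 7, 11, 13, 14, 22, 26, 28, 44, 52, 77, 91, 143, 154, 182, 286, 308, 364, 572, 1001, 2002
Sum = 1 + 2 + 4 + 7 + 11 + 13 + 14 + 22 + 26 + 28 + 44 + 52 + 77 + 91 + 143 + 154 + 182 + 286 + 308 + 364 + 572 + 1001 + 2002 = 5404

No, 4004 is not perfect (5404 ≠ 4004)


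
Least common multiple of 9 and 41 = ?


GCD(9, 41) = 1
LCM = 9*41/1 = 369/1 = 369

LCM = 369


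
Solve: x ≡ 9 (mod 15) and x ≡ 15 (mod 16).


M = 15*16 = 240
M1 = M/15 = 16, M2 = M/16 = 15
M1^(-1) mod 15 = 1, M2^(-1) mod 16 = 15
x = 9*16*1 + 15*15*15 = 3519
3519 mod 240 = 159
Check: 159 mod 15 = 9 ✓, 159 mod 16 = 15 ✓

x ≡ 159 (mod 240)


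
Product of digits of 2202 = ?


2 × 2 × 0 × 2 = 0


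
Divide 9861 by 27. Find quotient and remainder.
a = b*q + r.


9861 = 27 * 365 + 6
Check: 9855 + 6 = 9861

q = 365, r = 6


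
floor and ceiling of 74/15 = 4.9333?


74/15 = 4.9333
floor = 4
ceil = 5

floor = 4, ceil = 5


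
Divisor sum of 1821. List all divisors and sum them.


Divisors of 1821: 1, 3, 607, 1821
Sum = 1 + 3 + 607 + 1821 = 2432

σ(1821) = 2432


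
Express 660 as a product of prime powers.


660 / 2 = 330
330 / 2 = 165
165 / 3 = 55
55 / 5 = 11
11 / 11 = 1
660 = 2^2 × 3 × 5 × 11


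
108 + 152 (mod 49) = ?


108 + 152 = 260
260 mod 49 = 15


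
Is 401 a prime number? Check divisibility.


Check divisors up to sqrt(401) = 20.0250
No divisors found.
401 is prime.

Yes, 401 is prime


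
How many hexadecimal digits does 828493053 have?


828493053 in base 16 = 3161CCFD
Number of digits = 8

8 digits (base 16)


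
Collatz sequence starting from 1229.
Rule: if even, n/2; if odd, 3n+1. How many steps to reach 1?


1229 → 3688 → 1844 → 922 → 461 → 1384 → 692 → 346 → 173 → 520 → 260 → 130 → 65 → 196 → 98 → 49 → 148 → 74 → 37 → 112 → 56 → 28 → 14 → 7 → 22 → 11 → 34 → 17 → 52 → 26 → 13 → 40 → 20 → 10 → 5 → 16 → 8 → 4 → 2 → 1
Total steps = 39

39 steps


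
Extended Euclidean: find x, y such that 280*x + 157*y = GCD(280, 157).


Tabular extended Euclidean (each row: r = 280*s + 157*t):
r=280, s=1, t=0
r=157, s=0, t=1
q=1: r=123, s=1, t=-1   [280*(1) + 157*(-1) = 123]
q=1: r=34, s=-1, t=2   [280*(-1) + 157*(2) = 34]
q=3: r=21, s=4, t=-7   [280*(4) + 157*(-7) = 21]
q=1: r=13, s=-5, t=9   [280*(-5) + 157*(9) = 13]
q=1: r=8, s=9, t=-16   [280*(9) + 157*(-16) = 8]
q=1: r=5, s=-14, t=25   [280*(-14) + 157*(25) = 5]
q=1: r=3, s=23, t=-41   [280*(23) + 157*(-41) = 3]
q=1: r=2, s=-37, t=66   [280*(-37) + 157*(66) = 2]
q=1: r=1, s=60, t=-107   [280*(60) + 157*(-107) = 1]
q=2: r=0, s=-157, t=280   [280*(-157) + 157*(280) = 0]
GCD = 1; from the row with r=1: x=60, y=-107
Check: 280*(60) + 157*(-107) = 16800 - 16799 = 1

GCD = 1, x = 60, y = -107


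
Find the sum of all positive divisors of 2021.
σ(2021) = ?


Divisors of 2021: 1, 43, 47, 2021
Sum = 1 + 43 + 47 + 2021 = 2112

σ(2021) = 2112


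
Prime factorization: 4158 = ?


4158 / 2 = 2079
2079 / 3 = 693
693 / 3 = 231
231 / 3 = 77
77 / 7 = 11
11 / 11 = 1
4158 = 2 × 3^3 × 7 × 11


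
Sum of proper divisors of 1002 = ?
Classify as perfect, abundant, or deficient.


Proper divisors: 1, 2, 3, 6, 167, 334, 501
Sum = 1 + 2 + 3 + 6 + 167 + 334 + 501 = 1014
1014 > 1002 → abundant

s(1002) = 1014 (abundant)


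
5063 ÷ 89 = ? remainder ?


5063 = 89 * 56 + 79
Check: 4984 + 79 = 5063

q = 56, r = 79


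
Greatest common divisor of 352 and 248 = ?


352 = 1 * 248 + 104
248 = 2 * 104 + 40
104 = 2 * 40 + 24
40 = 1 * 24 + 16
24 = 1 * 16 + 8
16 = 2 * 8 + 0
GCD = 8


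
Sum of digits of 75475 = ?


7 + 5 + 4 + 7 + 5 = 28


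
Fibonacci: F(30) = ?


Sequence: 1, 1, 2, 3, 5, 8, 13, 21, 34, 55, 89, 144, 233, 377, 610, 987, 1597, 2584, 4181, 6765, 10946, 17711, 28657, 46368, 75025, 121393, 196418, 317811, 514229, 832040
F(30) = 832040


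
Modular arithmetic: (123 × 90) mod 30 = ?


123 × 90 = 11070
11070 mod 30 = 0


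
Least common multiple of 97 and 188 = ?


GCD(97, 188) = 1
LCM = 97*188/1 = 18236/1 = 18236

LCM = 18236


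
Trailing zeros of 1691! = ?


floor(1691/5) = 338
floor(1691/25) = 67
floor(1691/125) = 13
floor(1691/625) = 2
Total = 420

420 trailing zeros


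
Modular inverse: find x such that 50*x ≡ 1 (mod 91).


Use the extended Euclidean algorithm on (91, 50); each row r = 91*s + 50*t:
r=91, s=1, t=0
r=50, s=0, t=1
q=1: r=41, s=1, t=-1   [91*(1) + 50*(-1) = 41]
q=1: r=9, s=-1, t=2   [91*(-1) + 50*(2) = 9]
q=4: r=5, s=5, t=-9   [91*(5) + 50*(-9) = 5]
q=1: r=4, s=-6, t=11   [91*(-6) + 50*(11) = 4]
q=1: r=1, s=11, t=-20   [91*(11) + 50*(-20) = 1]
q=4: r=0, s=-50, t=91   [91*(-50) + 50*(91) = 0]
GCD = 1 with t = -20, so 50*(-20) ≡ 1 (mod 91)
Inverse = -20 mod 91 = 71
Check: 50 * 71 = 3550 ≡ 1 (mod 91)

50^(-1) ≡ 71 (mod 91)


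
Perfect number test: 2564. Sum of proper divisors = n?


Proper divisors of 2564: 1, 2, 4, 641, 1282
Sum = 1 + 2 + 4 + 641 + 1282 = 1930

No, 2564 is not perfect (1930 ≠ 2564)


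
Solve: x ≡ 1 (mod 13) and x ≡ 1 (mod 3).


M = 13*3 = 39
M1 = M/13 = 3, M2 = M/3 = 13
M1^(-1) mod 13 = 9, M2^(-1) mod 3 = 1
x = 1*3*9 + 1*13*1 = 40
40 mod 39 = 1
Check: 1 mod 13 = 1 ✓, 1 mod 3 = 1 ✓

x ≡ 1 (mod 39)


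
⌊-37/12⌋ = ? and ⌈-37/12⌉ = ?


-37/12 = -3.0833
floor = -4
ceil = -3

floor = -4, ceil = -3


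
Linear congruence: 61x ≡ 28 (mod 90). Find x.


GCD(61, 90) = 1, unique solution
a^(-1) mod 90 = 31
x = 31 * 28 mod 90 = 58

x ≡ 58 (mod 90)


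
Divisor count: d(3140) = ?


3140 = 2^2 × 5^1 × 157^1
d(3140) = (2+1) × (1+1) × (1+1) = 12

12 divisors


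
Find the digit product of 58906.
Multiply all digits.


5 × 8 × 9 × 0 × 6 = 0


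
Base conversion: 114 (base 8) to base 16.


114 (base 8) = 76 (decimal)
76 (decimal) = 4C (base 16)


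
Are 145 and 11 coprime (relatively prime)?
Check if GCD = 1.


Euclidean algorithm:
145 = 13 * 11 + 2
11 = 5 * 2 + 1
2 = 2 * 1 + 0
GCD(145, 11) = 1

Yes, coprime (GCD = 1)


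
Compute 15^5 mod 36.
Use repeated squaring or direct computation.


15^1 mod 36 = 15
15^2 mod 36 = 9
15^3 mod 36 = 27
15^4 mod 36 = 9
15^5 mod 36 = 27


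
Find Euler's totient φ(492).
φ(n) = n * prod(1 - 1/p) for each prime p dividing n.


492 = 2^2 × 3 × 41
Prime factors: 2, 3, 41
φ(492) = 492 × (1-1/2) × (1-1/3) × (1-1/41)
= 492 × 1/2 × 2/3 × 40/41 = 160

φ(492) = 160


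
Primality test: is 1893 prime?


1893 / 3 = 631 (exact division)
1893 is NOT prime.

No, 1893 is not prime


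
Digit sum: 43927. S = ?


4 + 3 + 9 + 2 + 7 = 25


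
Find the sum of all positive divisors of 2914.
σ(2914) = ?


Divisors of 2914: 1, 2, 31, 47, 62, 94, 1457, 2914
Sum = 1 + 2 + 31 + 47 + 62 + 94 + 1457 + 2914 = 4608

σ(2914) = 4608


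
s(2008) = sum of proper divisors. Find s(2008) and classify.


Proper divisors: 1, 2, 4, 8, 251, 502, 1004
Sum = 1 + 2 + 4 + 8 + 251 + 502 + 1004 = 1772
1772 < 2008 → deficient

s(2008) = 1772 (deficient)


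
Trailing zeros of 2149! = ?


floor(2149/5) = 429
floor(2149/25) = 85
floor(2149/125) = 17
floor(2149/625) = 3
Total = 534

534 trailing zeros


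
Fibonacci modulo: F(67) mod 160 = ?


F(k) mod 160 for k=1..67:
1, 1, 2, 3, 5, 8, 13, 21, 34, 55, 89, 144, 73, 57, 130, 27, 157, 24, 21, 45, 66, 111, 17, 128, 145, 113, 98, 51, 149, 40, 29, 69, 98, 7, 105, 112, 57, 9, 66, 75, 141, 56, 37, 93, 130, 63, 33, 96, 129, 65, 34, 99, 133, 72, 45, 117, 2, 119, 121, 80, 41, 121, 2, 123, 125, 88, 53
F(67) mod 160 = 53


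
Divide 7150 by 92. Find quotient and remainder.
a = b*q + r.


7150 = 92 * 77 + 66
Check: 7084 + 66 = 7150

q = 77, r = 66


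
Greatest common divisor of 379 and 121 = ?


379 = 3 * 121 + 16
121 = 7 * 16 + 9
16 = 1 * 9 + 7
9 = 1 * 7 + 2
7 = 3 * 2 + 1
2 = 2 * 1 + 0
GCD = 1


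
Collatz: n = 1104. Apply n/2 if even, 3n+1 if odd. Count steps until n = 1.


1104 → 552 → 276 → 138 → 69 → 208 → 104 → 52 → 26 → 13 → 40 → 20 → 10 → 5 → 16 → 8 → 4 → 2 → 1
Total steps = 18

18 steps


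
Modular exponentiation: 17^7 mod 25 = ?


17^1 mod 25 = 17
17^2 mod 25 = 14
17^3 mod 25 = 13
17^4 mod 25 = 21
17^5 mod 25 = 7
17^6 mod 25 = 19
17^7 mod 25 = 23


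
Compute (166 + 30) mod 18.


166 + 30 = 196
196 mod 18 = 16


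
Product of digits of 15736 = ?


1 × 5 × 7 × 3 × 6 = 630


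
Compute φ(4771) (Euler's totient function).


4771 = 13 × 367
Prime factors: 13, 367
φ(4771) = 4771 × (1-1/13) × (1-1/367)
= 4771 × 12/13 × 366/367 = 4392

φ(4771) = 4392


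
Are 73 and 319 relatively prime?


Euclidean algorithm:
319 = 4 * 73 + 27
73 = 2 * 27 + 19
27 = 1 * 19 + 8
19 = 2 * 8 + 3
8 = 2 * 3 + 2
3 = 1 * 2 + 1
2 = 2 * 1 + 0
GCD(73, 319) = 1

Yes, coprime (GCD = 1)


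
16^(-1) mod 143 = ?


Use the extended Euclidean algorithm on (143, 16); each row r = 143*s + 16*t:
r=143, s=1, t=0
r=16, s=0, t=1
q=8: r=15, s=1, t=-8   [143*(1) + 16*(-8) = 15]
q=1: r=1, s=-1, t=9   [143*(-1) + 16*(9) = 1]
q=15: r=0, s=16, t=-143   [143*(16) + 16*(-143) = 0]
GCD = 1 with t = 9, so 16*(9) ≡ 1 (mod 143)
Inverse = 9 mod 143 = 9
Check: 16 * 9 = 144 ≡ 1 (mod 143)

16^(-1) ≡ 9 (mod 143)


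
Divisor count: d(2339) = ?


2339 = 2339^1
d(2339) = (1+1) = 2

2 divisors


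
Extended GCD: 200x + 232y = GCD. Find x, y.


Tabular extended Euclidean (each row: r = 200*s + 232*t):
r=200, s=1, t=0
r=232, s=0, t=1
q=0: r=200, s=1, t=0   [200*(1) + 232*(0) = 200]
q=1: r=32, s=-1, t=1   [200*(-1) + 232*(1) = 32]
q=6: r=8, s=7, t=-6   [200*(7) + 232*(-6) = 8]
q=4: r=0, s=-29, t=25   [200*(-29) + 232*(25) = 0]
GCD = 8; from the row with r=8: x=7, y=-6
Check: 200*(7) + 232*(-6) = 1400 - 1392 = 8

GCD = 8, x = 7, y = -6


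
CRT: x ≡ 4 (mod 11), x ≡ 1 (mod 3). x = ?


M = 11*3 = 33
M1 = M/11 = 3, M2 = M/3 = 11
M1^(-1) mod 11 = 4, M2^(-1) mod 3 = 2
x = 4*3*4 + 1*11*2 = 70
70 mod 33 = 4
Check: 4 mod 11 = 4 ✓, 4 mod 3 = 1 ✓

x ≡ 4 (mod 33)


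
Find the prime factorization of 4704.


4704 / 2 = 2352
2352 / 2 = 1176
1176 / 2 = 588
588 / 2 = 294
294 / 2 = 147
147 / 3 = 49
49 / 7 = 7
7 / 7 = 1
4704 = 2^5 × 3 × 7^2


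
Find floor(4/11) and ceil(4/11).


4/11 = 0.3636
floor = 0
ceil = 1

floor = 0, ceil = 1


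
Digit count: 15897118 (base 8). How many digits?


15897118 in base 8 = 74511036
Number of digits = 8

8 digits (base 8)


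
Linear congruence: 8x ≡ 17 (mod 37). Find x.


GCD(8, 37) = 1, unique solution
a^(-1) mod 37 = 14
x = 14 * 17 mod 37 = 16

x ≡ 16 (mod 37)


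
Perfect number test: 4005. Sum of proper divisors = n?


Proper divisors of 4005: 1, 3, 5, 9, 15, 45, 89, 267, 445, 801, 1335
Sum = 1 + 3 + 5 + 9 + 15 + 45 + 89 + 267 + 445 + 801 + 1335 = 3015

No, 4005 is not perfect (3015 ≠ 4005)


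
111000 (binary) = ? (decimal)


111000 (base 2) = 56 (decimal)
56 (decimal) = 56 (base 10)


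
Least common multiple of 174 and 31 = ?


GCD(174, 31) = 1
LCM = 174*31/1 = 5394/1 = 5394

LCM = 5394


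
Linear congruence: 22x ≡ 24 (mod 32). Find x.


GCD(22, 32) = 2 divides 24
Divide: 11x ≡ 12 (mod 16)
x ≡ 4 (mod 16)


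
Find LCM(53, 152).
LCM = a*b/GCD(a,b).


GCD(53, 152) = 1
LCM = 53*152/1 = 8056/1 = 8056

LCM = 8056


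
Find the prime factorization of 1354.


1354 / 2 = 677
677 / 677 = 1
1354 = 2 × 677


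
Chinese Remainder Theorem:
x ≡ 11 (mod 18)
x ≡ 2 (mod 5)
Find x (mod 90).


M = 18*5 = 90
M1 = M/18 = 5, M2 = M/5 = 18
M1^(-1) mod 18 = 11, M2^(-1) mod 5 = 2
x = 11*5*11 + 2*18*2 = 677
677 mod 90 = 47
Check: 47 mod 18 = 11 ✓, 47 mod 5 = 2 ✓

x ≡ 47 (mod 90)


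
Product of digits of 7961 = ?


7 × 9 × 6 × 1 = 378


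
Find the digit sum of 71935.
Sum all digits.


7 + 1 + 9 + 3 + 5 = 25


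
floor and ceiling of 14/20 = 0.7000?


14/20 = 0.7000
floor = 0
ceil = 1

floor = 0, ceil = 1


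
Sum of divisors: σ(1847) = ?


Divisors of 1847: 1, 1847
Sum = 1 + 1847 = 1848

σ(1847) = 1848


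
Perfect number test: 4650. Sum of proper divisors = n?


Proper divisors of 4650: 1, 2, 3, 5, 6, 10, 15, 25, 30, 31, 50, 62, 75, 93, 150, 155, 186, 310, 465, 775, 930, 1550, 2325
Sum = 1 + 2 + 3 + 5 + 6 + 10 + 15 + 25 + 30 + 31 + 50 + 62 + 75 + 93 + 150 + 155 + 186 + 310 + 465 + 775 + 930 + 1550 + 2325 = 7254

No, 4650 is not perfect (7254 ≠ 4650)


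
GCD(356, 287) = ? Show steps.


356 = 1 * 287 + 69
287 = 4 * 69 + 11
69 = 6 * 11 + 3
11 = 3 * 3 + 2
3 = 1 * 2 + 1
2 = 2 * 1 + 0
GCD = 1


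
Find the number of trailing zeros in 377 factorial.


floor(377/5) = 75
floor(377/25) = 15
floor(377/125) = 3
Total = 93

93 trailing zeros


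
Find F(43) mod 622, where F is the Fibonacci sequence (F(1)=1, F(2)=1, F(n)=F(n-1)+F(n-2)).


F(k) mod 622 for k=1..43:
1, 1, 2, 3, 5, 8, 13, 21, 34, 55, 89, 144, 233, 377, 610, 365, 353, 96, 449, 545, 372, 295, 45, 340, 385, 103, 488, 591, 457, 426, 261, 65, 326, 391, 95, 486, 581, 445, 404, 227, 9, 236, 245
F(43) mod 622 = 245


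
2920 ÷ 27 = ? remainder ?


2920 = 27 * 108 + 4
Check: 2916 + 4 = 2920

q = 108, r = 4


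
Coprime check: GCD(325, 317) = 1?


Euclidean algorithm:
325 = 1 * 317 + 8
317 = 39 * 8 + 5
8 = 1 * 5 + 3
5 = 1 * 3 + 2
3 = 1 * 2 + 1
2 = 2 * 1 + 0
GCD(325, 317) = 1

Yes, coprime (GCD = 1)


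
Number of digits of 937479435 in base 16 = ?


937479435 in base 16 = 37E0CD0B
Number of digits = 8

8 digits (base 16)
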